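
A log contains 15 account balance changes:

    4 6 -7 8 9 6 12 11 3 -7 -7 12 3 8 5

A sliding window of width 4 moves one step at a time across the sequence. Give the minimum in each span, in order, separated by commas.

-7, -7, -7, 6, 6, 3, -7, -7, -7, -7, -7, 3

(4, 6, -7, 8) → min -7
(6, -7, 8, 9) → min -7
(-7, 8, 9, 6) → min -7
(8, 9, 6, 12) → min 6
(9, 6, 12, 11) → min 6
(6, 12, 11, 3) → min 3
(12, 11, 3, -7) → min -7
(11, 3, -7, -7) → min -7
(3, -7, -7, 12) → min -7
(-7, -7, 12, 3) → min -7
(-7, 12, 3, 8) → min -7
(12, 3, 8, 5) → min 3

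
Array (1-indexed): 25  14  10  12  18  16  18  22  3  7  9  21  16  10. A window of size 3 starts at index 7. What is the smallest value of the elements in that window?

Elements at indices 7..9: 18, 22, 3
min(18, 22, 3) = 3

3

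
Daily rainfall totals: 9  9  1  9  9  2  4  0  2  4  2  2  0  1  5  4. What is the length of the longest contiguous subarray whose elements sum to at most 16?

[9] sum 9 len 1
[9] sum 9 len 1
[9, 1] sum 10 len 2
[1, 9] sum 10 len 2
[9] sum 9 len 1
[9, 2] sum 11 len 2
[9, 2, 4] sum 15 len 3
[9, 2, 4, 0] sum 15 len 4
[2, 4, 0, 2] sum 8 len 4
[2, 4, 0, 2, 4] sum 12 len 5
[2, 4, 0, 2, 4, 2] sum 14 len 6
[2, 4, 0, 2, 4, 2, 2] sum 16 len 7
[2, 4, 0, 2, 4, 2, 2, 0] sum 16 len 8
[4, 0, 2, 4, 2, 2, 0, 1] sum 15 len 8
[0, 2, 4, 2, 2, 0, 1, 5] sum 16 len 8
[2, 2, 0, 1, 5, 4] sum 14 len 6
Longest length seen: 8.

8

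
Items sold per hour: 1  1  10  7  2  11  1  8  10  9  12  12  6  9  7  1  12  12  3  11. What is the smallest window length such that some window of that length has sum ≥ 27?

3

add 1: running sum 1 < 27
add 1: running sum 2 < 27
add 10: running sum 12 < 27
add 7: running sum 19 < 27
add 2: running sum 21 < 27
end 5: [10, 7, 2, 11] sum 30, len 4
end 6: [10, 7, 2, 11, 1] sum 31, len 5
end 7: [7, 2, 11, 1, 8] sum 29, len 5
end 8: [11, 1, 8, 10] sum 30, len 4
end 9: [8, 10, 9] sum 27, len 3
end 10: [10, 9, 12] sum 31, len 3
end 11: [9, 12, 12] sum 33, len 3
end 12: [12, 12, 6] sum 30, len 3
end 13: [12, 6, 9] sum 27, len 3
end 14: [12, 6, 9, 7] sum 34, len 4
end 15: [12, 6, 9, 7, 1] sum 35, len 5
end 16: [9, 7, 1, 12] sum 29, len 4
end 17: [7, 1, 12, 12] sum 32, len 4
end 18: [12, 12, 3] sum 27, len 3
end 19: [12, 12, 3, 11] sum 38, len 4
Shortest qualifying length: 3.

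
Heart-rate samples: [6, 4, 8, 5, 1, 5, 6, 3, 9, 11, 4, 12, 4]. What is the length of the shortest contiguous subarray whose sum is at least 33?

add 6: running sum 6 < 33
add 4: running sum 10 < 33
add 8: running sum 18 < 33
add 5: running sum 23 < 33
add 1: running sum 24 < 33
add 5: running sum 29 < 33
end 6: [6, 4, 8, 5, 1, 5, 6] sum 35, len 7
end 7: [6, 4, 8, 5, 1, 5, 6, 3] sum 38, len 8
end 8: [8, 5, 1, 5, 6, 3, 9] sum 37, len 7
end 9: [5, 6, 3, 9, 11] sum 34, len 5
end 10: [6, 3, 9, 11, 4] sum 33, len 5
end 11: [9, 11, 4, 12] sum 36, len 4
end 12: [9, 11, 4, 12, 4] sum 40, len 5
Shortest qualifying length: 4.

4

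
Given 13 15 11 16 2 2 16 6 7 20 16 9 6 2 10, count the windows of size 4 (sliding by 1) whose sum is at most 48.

7

13 15 11 16 → sum 55
15 11 16 2 → sum 44  ≤ 48 ✓
11 16 2 2 → sum 31  ≤ 48 ✓
16 2 2 16 → sum 36  ≤ 48 ✓
2 2 16 6 → sum 26  ≤ 48 ✓
2 16 6 7 → sum 31  ≤ 48 ✓
16 6 7 20 → sum 49
6 7 20 16 → sum 49
7 20 16 9 → sum 52
20 16 9 6 → sum 51
16 9 6 2 → sum 33  ≤ 48 ✓
9 6 2 10 → sum 27  ≤ 48 ✓
7 windows satisfy the condition.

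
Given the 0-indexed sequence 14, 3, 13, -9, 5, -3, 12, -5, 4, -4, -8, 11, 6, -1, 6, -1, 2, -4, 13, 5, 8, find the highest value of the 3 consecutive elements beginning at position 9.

Elements at indices 9..11: -4, -8, 11
max(-4, -8, 11) = 11

11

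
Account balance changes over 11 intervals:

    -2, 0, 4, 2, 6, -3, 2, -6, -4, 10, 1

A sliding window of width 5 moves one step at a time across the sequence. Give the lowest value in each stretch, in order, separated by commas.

-2 0 4 2 6 → min -2
0 4 2 6 -3 → min -3
4 2 6 -3 2 → min -3
2 6 -3 2 -6 → min -6
6 -3 2 -6 -4 → min -6
-3 2 -6 -4 10 → min -6
2 -6 -4 10 1 → min -6

-2, -3, -3, -6, -6, -6, -6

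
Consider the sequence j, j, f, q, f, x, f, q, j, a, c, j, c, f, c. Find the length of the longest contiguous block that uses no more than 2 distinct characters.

Extend right; when distinct count exceeds 2, shrink from the left:
add j: window [j] (1 distinct), len 1
add j: window [j, j] (1 distinct), len 2
add f: window [j, j, f] (2 distinct), len 3
add q: window [f, q] (2 distinct), len 2
add f: window [f, q, f] (2 distinct), len 3
add x: window [f, x] (2 distinct), len 2
add f: window [f, x, f] (2 distinct), len 3
add q: window [f, q] (2 distinct), len 2
add j: window [q, j] (2 distinct), len 2
add a: window [j, a] (2 distinct), len 2
add c: window [a, c] (2 distinct), len 2
add j: window [c, j] (2 distinct), len 2
add c: window [c, j, c] (2 distinct), len 3
add f: window [c, f] (2 distinct), len 2
add c: window [c, f, c] (2 distinct), len 3
Longest length with ≤2 distinct: 3.

3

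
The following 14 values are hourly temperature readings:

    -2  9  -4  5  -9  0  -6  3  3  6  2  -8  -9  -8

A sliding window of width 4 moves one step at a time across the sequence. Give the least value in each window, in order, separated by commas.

[-2, 9, -4, 5] → min -4
[9, -4, 5, -9] → min -9
[-4, 5, -9, 0] → min -9
[5, -9, 0, -6] → min -9
[-9, 0, -6, 3] → min -9
[0, -6, 3, 3] → min -6
[-6, 3, 3, 6] → min -6
[3, 3, 6, 2] → min 2
[3, 6, 2, -8] → min -8
[6, 2, -8, -9] → min -9
[2, -8, -9, -8] → min -9

-4, -9, -9, -9, -9, -6, -6, 2, -8, -9, -9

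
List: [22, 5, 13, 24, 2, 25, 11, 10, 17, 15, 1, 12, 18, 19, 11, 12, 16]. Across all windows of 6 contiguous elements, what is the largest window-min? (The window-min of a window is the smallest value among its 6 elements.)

11

Each size-6 window and its min:
(22, 5, 13, 24, 2, 25) → min 2
(5, 13, 24, 2, 25, 11) → min 2
(13, 24, 2, 25, 11, 10) → min 2
(24, 2, 25, 11, 10, 17) → min 2
(2, 25, 11, 10, 17, 15) → min 2
(25, 11, 10, 17, 15, 1) → min 1
(11, 10, 17, 15, 1, 12) → min 1
(10, 17, 15, 1, 12, 18) → min 1
(17, 15, 1, 12, 18, 19) → min 1
(15, 1, 12, 18, 19, 11) → min 1
(1, 12, 18, 19, 11, 12) → min 1
(12, 18, 19, 11, 12, 16) → min 11
Largest of these is 11.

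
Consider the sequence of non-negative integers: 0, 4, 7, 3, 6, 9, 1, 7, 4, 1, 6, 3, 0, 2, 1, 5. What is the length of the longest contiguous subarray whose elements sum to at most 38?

add 0: [0] sum 0, len 1
add 4: [0, 4] sum 4, len 2
add 7: [0, 4, 7] sum 11, len 3
add 3: [0, 4, 7, 3] sum 14, len 4
add 6: [0, 4, 7, 3, 6] sum 20, len 5
add 9: [0, 4, 7, 3, 6, 9] sum 29, len 6
add 1: [0, 4, 7, 3, 6, 9, 1] sum 30, len 7
add 7: [0, 4, 7, 3, 6, 9, 1, 7] sum 37, len 8
add 4: [7, 3, 6, 9, 1, 7, 4] sum 37, len 7
add 1: [7, 3, 6, 9, 1, 7, 4, 1] sum 38, len 8
add 6: [3, 6, 9, 1, 7, 4, 1, 6] sum 37, len 8
add 3: [6, 9, 1, 7, 4, 1, 6, 3] sum 37, len 8
add 0: [6, 9, 1, 7, 4, 1, 6, 3, 0] sum 37, len 9
add 2: [9, 1, 7, 4, 1, 6, 3, 0, 2] sum 33, len 9
add 1: [9, 1, 7, 4, 1, 6, 3, 0, 2, 1] sum 34, len 10
add 5: [1, 7, 4, 1, 6, 3, 0, 2, 1, 5] sum 30, len 10
Longest length seen: 10.

10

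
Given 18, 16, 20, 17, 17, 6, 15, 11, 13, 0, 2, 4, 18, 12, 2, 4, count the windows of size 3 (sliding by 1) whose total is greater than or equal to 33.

[18, 16, 20] → sum 54  ≥ 33 ✓
[16, 20, 17] → sum 53  ≥ 33 ✓
[20, 17, 17] → sum 54  ≥ 33 ✓
[17, 17, 6] → sum 40  ≥ 33 ✓
[17, 6, 15] → sum 38  ≥ 33 ✓
[6, 15, 11] → sum 32
[15, 11, 13] → sum 39  ≥ 33 ✓
[11, 13, 0] → sum 24
[13, 0, 2] → sum 15
[0, 2, 4] → sum 6
[2, 4, 18] → sum 24
[4, 18, 12] → sum 34  ≥ 33 ✓
[18, 12, 2] → sum 32
[12, 2, 4] → sum 18
7 windows satisfy the condition.

7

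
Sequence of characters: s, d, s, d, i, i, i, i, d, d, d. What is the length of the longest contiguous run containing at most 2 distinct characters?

add s: window [s] (1 distinct), len 1
add d: window [s, d] (2 distinct), len 2
add s: window [s, d, s] (2 distinct), len 3
add d: window [s, d, s, d] (2 distinct), len 4
add i: window [d, i] (2 distinct), len 2
add i: window [d, i, i] (2 distinct), len 3
add i: window [d, i, i, i] (2 distinct), len 4
add i: window [d, i, i, i, i] (2 distinct), len 5
add d: window [d, i, i, i, i, d] (2 distinct), len 6
add d: window [d, i, i, i, i, d, d] (2 distinct), len 7
add d: window [d, i, i, i, i, d, d, d] (2 distinct), len 8
Longest length with ≤2 distinct: 8.

8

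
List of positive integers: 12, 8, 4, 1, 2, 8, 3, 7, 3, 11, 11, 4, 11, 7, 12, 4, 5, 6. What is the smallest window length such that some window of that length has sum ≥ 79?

11

Extend right; whenever the sum reaches 79, record the length and shrink from the left:
add 12: running sum 12 < 79
add 8: running sum 20 < 79
add 4: running sum 24 < 79
add 1: running sum 25 < 79
add 2: running sum 27 < 79
add 8: running sum 35 < 79
add 3: running sum 38 < 79
add 7: running sum 45 < 79
add 3: running sum 48 < 79
add 11: running sum 59 < 79
add 11: running sum 70 < 79
add 4: running sum 74 < 79
add 11: shortest ending here [12, 8, 4, 1, 2, 8, 3, 7, 3, 11, 11, 4, 11] sum 85, len 13
add 7: shortest ending here [8, 4, 1, 2, 8, 3, 7, 3, 11, 11, 4, 11, 7] sum 80, len 13
add 12: shortest ending here [2, 8, 3, 7, 3, 11, 11, 4, 11, 7, 12] sum 79, len 11
add 4: shortest ending here [8, 3, 7, 3, 11, 11, 4, 11, 7, 12, 4] sum 81, len 11
add 5: shortest ending here [8, 3, 7, 3, 11, 11, 4, 11, 7, 12, 4, 5] sum 86, len 12
add 6: shortest ending here [7, 3, 11, 11, 4, 11, 7, 12, 4, 5, 6] sum 81, len 11
Shortest qualifying length: 11.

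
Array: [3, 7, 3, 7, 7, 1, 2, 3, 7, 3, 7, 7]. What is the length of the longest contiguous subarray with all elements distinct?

add 3: [3] len 1
add 7: [3, 7] len 2
add 3 (repeat 3, move left end past it): [7, 3] len 2
add 7 (repeat 7, move left end past it): [3, 7] len 2
add 7 (repeat 7, move left end past it): [7] len 1
add 1: [7, 1] len 2
add 2: [7, 1, 2] len 3
add 3: [7, 1, 2, 3] len 4
add 7 (repeat 7, move left end past it): [1, 2, 3, 7] len 4
add 3 (repeat 3, move left end past it): [7, 3] len 2
add 7 (repeat 7, move left end past it): [3, 7] len 2
add 7 (repeat 7, move left end past it): [7] len 1
Longest all-distinct length: 4.

4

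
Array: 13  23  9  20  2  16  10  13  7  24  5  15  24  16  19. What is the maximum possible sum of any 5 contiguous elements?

84

13 23 9 20 2 → sum 67
23 9 20 2 16 → sum 70
9 20 2 16 10 → sum 57
20 2 16 10 13 → sum 61
2 16 10 13 7 → sum 48
16 10 13 7 24 → sum 70
10 13 7 24 5 → sum 59
13 7 24 5 15 → sum 64
7 24 5 15 24 → sum 75
24 5 15 24 16 → sum 84
5 15 24 16 19 → sum 79
Maximum of these is 84.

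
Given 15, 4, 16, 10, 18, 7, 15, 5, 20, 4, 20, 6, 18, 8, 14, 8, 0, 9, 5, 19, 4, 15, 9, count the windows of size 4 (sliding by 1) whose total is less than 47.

15 4 16 10 → sum 45  < 47 ✓
4 16 10 18 → sum 48
16 10 18 7 → sum 51
10 18 7 15 → sum 50
18 7 15 5 → sum 45  < 47 ✓
7 15 5 20 → sum 47
15 5 20 4 → sum 44  < 47 ✓
5 20 4 20 → sum 49
20 4 20 6 → sum 50
4 20 6 18 → sum 48
20 6 18 8 → sum 52
6 18 8 14 → sum 46  < 47 ✓
18 8 14 8 → sum 48
8 14 8 0 → sum 30  < 47 ✓
14 8 0 9 → sum 31  < 47 ✓
8 0 9 5 → sum 22  < 47 ✓
0 9 5 19 → sum 33  < 47 ✓
9 5 19 4 → sum 37  < 47 ✓
5 19 4 15 → sum 43  < 47 ✓
19 4 15 9 → sum 47
10 windows satisfy the condition.

10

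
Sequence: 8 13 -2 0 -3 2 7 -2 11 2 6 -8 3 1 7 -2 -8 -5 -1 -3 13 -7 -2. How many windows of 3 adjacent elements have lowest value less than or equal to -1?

[8, 13, -2] → min -2  ≤ -1 ✓
[13, -2, 0] → min -2  ≤ -1 ✓
[-2, 0, -3] → min -3  ≤ -1 ✓
[0, -3, 2] → min -3  ≤ -1 ✓
[-3, 2, 7] → min -3  ≤ -1 ✓
[2, 7, -2] → min -2  ≤ -1 ✓
[7, -2, 11] → min -2  ≤ -1 ✓
[-2, 11, 2] → min -2  ≤ -1 ✓
[11, 2, 6] → min 2
[2, 6, -8] → min -8  ≤ -1 ✓
[6, -8, 3] → min -8  ≤ -1 ✓
[-8, 3, 1] → min -8  ≤ -1 ✓
[3, 1, 7] → min 1
[1, 7, -2] → min -2  ≤ -1 ✓
[7, -2, -8] → min -8  ≤ -1 ✓
[-2, -8, -5] → min -8  ≤ -1 ✓
[-8, -5, -1] → min -8  ≤ -1 ✓
[-5, -1, -3] → min -5  ≤ -1 ✓
[-1, -3, 13] → min -3  ≤ -1 ✓
[-3, 13, -7] → min -7  ≤ -1 ✓
[13, -7, -2] → min -7  ≤ -1 ✓
19 windows satisfy the condition.

19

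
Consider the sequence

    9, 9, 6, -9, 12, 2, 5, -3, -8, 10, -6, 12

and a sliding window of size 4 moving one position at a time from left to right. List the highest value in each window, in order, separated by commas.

Sliding a size-4 window across the 12 values:
(9, 9, 6, -9) → max 9
(9, 6, -9, 12) → max 12
(6, -9, 12, 2) → max 12
(-9, 12, 2, 5) → max 12
(12, 2, 5, -3) → max 12
(2, 5, -3, -8) → max 5
(5, -3, -8, 10) → max 10
(-3, -8, 10, -6) → max 10
(-8, 10, -6, 12) → max 12

9, 12, 12, 12, 12, 5, 10, 10, 12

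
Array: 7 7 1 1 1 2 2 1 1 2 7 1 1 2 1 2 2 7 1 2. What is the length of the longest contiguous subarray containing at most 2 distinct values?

add 7: window [7] (1 distinct), len 1
add 7: window [7, 7] (1 distinct), len 2
add 1: window [7, 7, 1] (2 distinct), len 3
add 1: window [7, 7, 1, 1] (2 distinct), len 4
add 1: window [7, 7, 1, 1, 1] (2 distinct), len 5
add 2: window [1, 1, 1, 2] (2 distinct), len 4
add 2: window [1, 1, 1, 2, 2] (2 distinct), len 5
add 1: window [1, 1, 1, 2, 2, 1] (2 distinct), len 6
add 1: window [1, 1, 1, 2, 2, 1, 1] (2 distinct), len 7
add 2: window [1, 1, 1, 2, 2, 1, 1, 2] (2 distinct), len 8
add 7: window [2, 7] (2 distinct), len 2
add 1: window [7, 1] (2 distinct), len 2
add 1: window [7, 1, 1] (2 distinct), len 3
add 2: window [1, 1, 2] (2 distinct), len 3
add 1: window [1, 1, 2, 1] (2 distinct), len 4
add 2: window [1, 1, 2, 1, 2] (2 distinct), len 5
add 2: window [1, 1, 2, 1, 2, 2] (2 distinct), len 6
add 7: window [2, 2, 7] (2 distinct), len 3
add 1: window [7, 1] (2 distinct), len 2
add 2: window [1, 2] (2 distinct), len 2
Longest length with ≤2 distinct: 8.

8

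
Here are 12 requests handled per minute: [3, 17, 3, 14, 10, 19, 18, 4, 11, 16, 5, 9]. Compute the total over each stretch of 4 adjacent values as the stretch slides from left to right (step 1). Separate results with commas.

[3, 17, 3, 14] → sum 37
[17, 3, 14, 10] → sum 44
[3, 14, 10, 19] → sum 46
[14, 10, 19, 18] → sum 61
[10, 19, 18, 4] → sum 51
[19, 18, 4, 11] → sum 52
[18, 4, 11, 16] → sum 49
[4, 11, 16, 5] → sum 36
[11, 16, 5, 9] → sum 41

37, 44, 46, 61, 51, 52, 49, 36, 41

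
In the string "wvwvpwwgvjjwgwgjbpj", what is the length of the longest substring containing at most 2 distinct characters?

4

add w: window [w] (1 distinct), len 1
add v: window [w, v] (2 distinct), len 2
add w: window [w, v, w] (2 distinct), len 3
add v: window [w, v, w, v] (2 distinct), len 4
add p: window [v, p] (2 distinct), len 2
add w: window [p, w] (2 distinct), len 2
add w: window [p, w, w] (2 distinct), len 3
add g: window [w, w, g] (2 distinct), len 3
add v: window [g, v] (2 distinct), len 2
add j: window [v, j] (2 distinct), len 2
add j: window [v, j, j] (2 distinct), len 3
add w: window [j, j, w] (2 distinct), len 3
add g: window [w, g] (2 distinct), len 2
add w: window [w, g, w] (2 distinct), len 3
add g: window [w, g, w, g] (2 distinct), len 4
add j: window [g, j] (2 distinct), len 2
add b: window [j, b] (2 distinct), len 2
add p: window [b, p] (2 distinct), len 2
add j: window [p, j] (2 distinct), len 2
Longest length with ≤2 distinct: 4.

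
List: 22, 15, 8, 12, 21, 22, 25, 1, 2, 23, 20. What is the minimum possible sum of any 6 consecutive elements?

22 15 8 12 21 22 → sum 100
15 8 12 21 22 25 → sum 103
8 12 21 22 25 1 → sum 89
12 21 22 25 1 2 → sum 83
21 22 25 1 2 23 → sum 94
22 25 1 2 23 20 → sum 93
Minimum of these is 83.

83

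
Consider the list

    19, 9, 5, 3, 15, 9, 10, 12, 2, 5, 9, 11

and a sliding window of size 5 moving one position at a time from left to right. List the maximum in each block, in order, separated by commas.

(19, 9, 5, 3, 15) → max 19
(9, 5, 3, 15, 9) → max 15
(5, 3, 15, 9, 10) → max 15
(3, 15, 9, 10, 12) → max 15
(15, 9, 10, 12, 2) → max 15
(9, 10, 12, 2, 5) → max 12
(10, 12, 2, 5, 9) → max 12
(12, 2, 5, 9, 11) → max 12

19, 15, 15, 15, 15, 12, 12, 12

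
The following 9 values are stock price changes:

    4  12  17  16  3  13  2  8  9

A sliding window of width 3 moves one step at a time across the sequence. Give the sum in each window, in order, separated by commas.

33, 45, 36, 32, 18, 23, 19

(4, 12, 17) → sum 33
(12, 17, 16) → sum 45
(17, 16, 3) → sum 36
(16, 3, 13) → sum 32
(3, 13, 2) → sum 18
(13, 2, 8) → sum 23
(2, 8, 9) → sum 19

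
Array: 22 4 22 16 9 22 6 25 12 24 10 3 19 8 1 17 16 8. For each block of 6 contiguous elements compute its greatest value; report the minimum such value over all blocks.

19

Each size-6 window and its max:
[22, 4, 22, 16, 9, 22] → max 22
[4, 22, 16, 9, 22, 6] → max 22
[22, 16, 9, 22, 6, 25] → max 25
[16, 9, 22, 6, 25, 12] → max 25
[9, 22, 6, 25, 12, 24] → max 25
[22, 6, 25, 12, 24, 10] → max 25
[6, 25, 12, 24, 10, 3] → max 25
[25, 12, 24, 10, 3, 19] → max 25
[12, 24, 10, 3, 19, 8] → max 24
[24, 10, 3, 19, 8, 1] → max 24
[10, 3, 19, 8, 1, 17] → max 19
[3, 19, 8, 1, 17, 16] → max 19
[19, 8, 1, 17, 16, 8] → max 19
Minimum of these is 19.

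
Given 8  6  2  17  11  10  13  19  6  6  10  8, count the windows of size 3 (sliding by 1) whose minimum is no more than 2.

(8, 6, 2) → min 2  ≤ 2 ✓
(6, 2, 17) → min 2  ≤ 2 ✓
(2, 17, 11) → min 2  ≤ 2 ✓
(17, 11, 10) → min 10
(11, 10, 13) → min 10
(10, 13, 19) → min 10
(13, 19, 6) → min 6
(19, 6, 6) → min 6
(6, 6, 10) → min 6
(6, 10, 8) → min 6
3 windows satisfy the condition.

3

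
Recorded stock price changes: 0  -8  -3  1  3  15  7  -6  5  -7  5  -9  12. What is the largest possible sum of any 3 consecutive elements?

25

[0, -8, -3] → sum -11
[-8, -3, 1] → sum -10
[-3, 1, 3] → sum 1
[1, 3, 15] → sum 19
[3, 15, 7] → sum 25
[15, 7, -6] → sum 16
[7, -6, 5] → sum 6
[-6, 5, -7] → sum -8
[5, -7, 5] → sum 3
[-7, 5, -9] → sum -11
[5, -9, 12] → sum 8
Largest of these is 25.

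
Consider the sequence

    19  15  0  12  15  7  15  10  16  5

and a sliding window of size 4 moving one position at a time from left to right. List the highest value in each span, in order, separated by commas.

Sliding a size-4 window across the 10 values:
(19, 15, 0, 12) → max 19
(15, 0, 12, 15) → max 15
(0, 12, 15, 7) → max 15
(12, 15, 7, 15) → max 15
(15, 7, 15, 10) → max 15
(7, 15, 10, 16) → max 16
(15, 10, 16, 5) → max 16

19, 15, 15, 15, 15, 16, 16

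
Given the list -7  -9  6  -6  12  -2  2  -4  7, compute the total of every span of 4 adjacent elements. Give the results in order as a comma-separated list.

[-7, -9, 6, -6] → sum -16
[-9, 6, -6, 12] → sum 3
[6, -6, 12, -2] → sum 10
[-6, 12, -2, 2] → sum 6
[12, -2, 2, -4] → sum 8
[-2, 2, -4, 7] → sum 3

-16, 3, 10, 6, 8, 3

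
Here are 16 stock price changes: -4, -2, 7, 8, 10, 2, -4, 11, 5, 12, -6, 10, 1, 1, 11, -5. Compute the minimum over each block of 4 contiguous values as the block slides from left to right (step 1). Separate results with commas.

-4, -2, 2, -4, -4, -4, -4, -6, -6, -6, -6, 1, -5

Sliding a size-4 window across the 16 values:
[-4, -2, 7, 8] → min -4
[-2, 7, 8, 10] → min -2
[7, 8, 10, 2] → min 2
[8, 10, 2, -4] → min -4
[10, 2, -4, 11] → min -4
[2, -4, 11, 5] → min -4
[-4, 11, 5, 12] → min -4
[11, 5, 12, -6] → min -6
[5, 12, -6, 10] → min -6
[12, -6, 10, 1] → min -6
[-6, 10, 1, 1] → min -6
[10, 1, 1, 11] → min 1
[1, 1, 11, -5] → min -5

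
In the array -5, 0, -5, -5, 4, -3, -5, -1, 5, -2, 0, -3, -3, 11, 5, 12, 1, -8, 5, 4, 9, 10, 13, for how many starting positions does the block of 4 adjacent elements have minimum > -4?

(-5, 0, -5, -5) → min -5
(0, -5, -5, 4) → min -5
(-5, -5, 4, -3) → min -5
(-5, 4, -3, -5) → min -5
(4, -3, -5, -1) → min -5
(-3, -5, -1, 5) → min -5
(-5, -1, 5, -2) → min -5
(-1, 5, -2, 0) → min -2  > -4 ✓
(5, -2, 0, -3) → min -3  > -4 ✓
(-2, 0, -3, -3) → min -3  > -4 ✓
(0, -3, -3, 11) → min -3  > -4 ✓
(-3, -3, 11, 5) → min -3  > -4 ✓
(-3, 11, 5, 12) → min -3  > -4 ✓
(11, 5, 12, 1) → min 1  > -4 ✓
(5, 12, 1, -8) → min -8
(12, 1, -8, 5) → min -8
(1, -8, 5, 4) → min -8
(-8, 5, 4, 9) → min -8
(5, 4, 9, 10) → min 4  > -4 ✓
(4, 9, 10, 13) → min 4  > -4 ✓
9 windows satisfy the condition.

9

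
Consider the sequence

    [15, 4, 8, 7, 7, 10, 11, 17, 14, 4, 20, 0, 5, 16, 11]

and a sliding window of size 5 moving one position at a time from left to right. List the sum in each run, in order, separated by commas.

[15, 4, 8, 7, 7] → sum 41
[4, 8, 7, 7, 10] → sum 36
[8, 7, 7, 10, 11] → sum 43
[7, 7, 10, 11, 17] → sum 52
[7, 10, 11, 17, 14] → sum 59
[10, 11, 17, 14, 4] → sum 56
[11, 17, 14, 4, 20] → sum 66
[17, 14, 4, 20, 0] → sum 55
[14, 4, 20, 0, 5] → sum 43
[4, 20, 0, 5, 16] → sum 45
[20, 0, 5, 16, 11] → sum 52

41, 36, 43, 52, 59, 56, 66, 55, 43, 45, 52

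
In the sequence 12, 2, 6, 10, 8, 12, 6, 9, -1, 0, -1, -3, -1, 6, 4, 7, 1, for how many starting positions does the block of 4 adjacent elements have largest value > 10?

5

[12, 2, 6, 10] → max 12  > 10 ✓
[2, 6, 10, 8] → max 10
[6, 10, 8, 12] → max 12  > 10 ✓
[10, 8, 12, 6] → max 12  > 10 ✓
[8, 12, 6, 9] → max 12  > 10 ✓
[12, 6, 9, -1] → max 12  > 10 ✓
[6, 9, -1, 0] → max 9
[9, -1, 0, -1] → max 9
[-1, 0, -1, -3] → max 0
[0, -1, -3, -1] → max 0
[-1, -3, -1, 6] → max 6
[-3, -1, 6, 4] → max 6
[-1, 6, 4, 7] → max 7
[6, 4, 7, 1] → max 7
5 windows satisfy the condition.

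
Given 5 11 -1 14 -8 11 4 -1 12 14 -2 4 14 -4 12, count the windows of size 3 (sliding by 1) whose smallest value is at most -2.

8

5 11 -1 → min -1
11 -1 14 → min -1
-1 14 -8 → min -8  ≤ -2 ✓
14 -8 11 → min -8  ≤ -2 ✓
-8 11 4 → min -8  ≤ -2 ✓
11 4 -1 → min -1
4 -1 12 → min -1
-1 12 14 → min -1
12 14 -2 → min -2  ≤ -2 ✓
14 -2 4 → min -2  ≤ -2 ✓
-2 4 14 → min -2  ≤ -2 ✓
4 14 -4 → min -4  ≤ -2 ✓
14 -4 12 → min -4  ≤ -2 ✓
8 windows satisfy the condition.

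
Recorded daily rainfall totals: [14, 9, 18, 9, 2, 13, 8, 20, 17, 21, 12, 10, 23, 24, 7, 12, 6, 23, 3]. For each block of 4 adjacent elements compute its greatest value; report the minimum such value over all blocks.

13

[14, 9, 18, 9] → max 18
[9, 18, 9, 2] → max 18
[18, 9, 2, 13] → max 18
[9, 2, 13, 8] → max 13
[2, 13, 8, 20] → max 20
[13, 8, 20, 17] → max 20
[8, 20, 17, 21] → max 21
[20, 17, 21, 12] → max 21
[17, 21, 12, 10] → max 21
[21, 12, 10, 23] → max 23
[12, 10, 23, 24] → max 24
[10, 23, 24, 7] → max 24
[23, 24, 7, 12] → max 24
[24, 7, 12, 6] → max 24
[7, 12, 6, 23] → max 23
[12, 6, 23, 3] → max 23
Minimum of these is 13.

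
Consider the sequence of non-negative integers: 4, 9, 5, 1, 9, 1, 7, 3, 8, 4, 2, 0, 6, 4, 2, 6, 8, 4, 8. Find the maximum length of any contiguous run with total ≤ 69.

15

[4] sum 4 len 1
[4, 9] sum 13 len 2
[4, 9, 5] sum 18 len 3
[4, 9, 5, 1] sum 19 len 4
[4, 9, 5, 1, 9] sum 28 len 5
[4, 9, 5, 1, 9, 1] sum 29 len 6
[4, 9, 5, 1, 9, 1, 7] sum 36 len 7
[4, 9, 5, 1, 9, 1, 7, 3] sum 39 len 8
[4, 9, 5, 1, 9, 1, 7, 3, 8] sum 47 len 9
[4, 9, 5, 1, 9, 1, 7, 3, 8, 4] sum 51 len 10
[4, 9, 5, 1, 9, 1, 7, 3, 8, 4, 2] sum 53 len 11
[4, 9, 5, 1, 9, 1, 7, 3, 8, 4, 2, 0] sum 53 len 12
[4, 9, 5, 1, 9, 1, 7, 3, 8, 4, 2, 0, 6] sum 59 len 13
[4, 9, 5, 1, 9, 1, 7, 3, 8, 4, 2, 0, 6, 4] sum 63 len 14
[4, 9, 5, 1, 9, 1, 7, 3, 8, 4, 2, 0, 6, 4, 2] sum 65 len 15
[9, 5, 1, 9, 1, 7, 3, 8, 4, 2, 0, 6, 4, 2, 6] sum 67 len 15
[5, 1, 9, 1, 7, 3, 8, 4, 2, 0, 6, 4, 2, 6, 8] sum 66 len 15
[1, 9, 1, 7, 3, 8, 4, 2, 0, 6, 4, 2, 6, 8, 4] sum 65 len 15
[1, 7, 3, 8, 4, 2, 0, 6, 4, 2, 6, 8, 4, 8] sum 63 len 14
Longest length seen: 15.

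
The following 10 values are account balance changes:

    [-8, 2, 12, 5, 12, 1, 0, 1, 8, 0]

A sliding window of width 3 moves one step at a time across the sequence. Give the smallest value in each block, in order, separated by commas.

[-8, 2, 12] → min -8
[2, 12, 5] → min 2
[12, 5, 12] → min 5
[5, 12, 1] → min 1
[12, 1, 0] → min 0
[1, 0, 1] → min 0
[0, 1, 8] → min 0
[1, 8, 0] → min 0

-8, 2, 5, 1, 0, 0, 0, 0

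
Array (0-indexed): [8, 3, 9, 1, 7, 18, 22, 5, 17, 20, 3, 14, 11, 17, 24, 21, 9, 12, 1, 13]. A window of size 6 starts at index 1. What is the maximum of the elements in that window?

22

Elements at indices 1..6: 3, 9, 1, 7, 18, 22
max(3, 9, 1, 7, 18, 22) = 22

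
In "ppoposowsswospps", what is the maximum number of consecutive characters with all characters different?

4

[p] len 1
[p] len 1
[p, o] len 2
[o, p] len 2
[p, o] len 2
[p, o, s] len 3
[s, o] len 2
[s, o, w] len 3
[o, w, s] len 3
[s] len 1
[s, w] len 2
[s, w, o] len 3
[w, o, s] len 3
[w, o, s, p] len 4
[p] len 1
[p, s] len 2
Longest all-distinct length: 4.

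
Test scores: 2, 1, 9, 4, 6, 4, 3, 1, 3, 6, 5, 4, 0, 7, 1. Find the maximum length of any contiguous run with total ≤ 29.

8

[2] sum 2 len 1
[2, 1] sum 3 len 2
[2, 1, 9] sum 12 len 3
[2, 1, 9, 4] sum 16 len 4
[2, 1, 9, 4, 6] sum 22 len 5
[2, 1, 9, 4, 6, 4] sum 26 len 6
[2, 1, 9, 4, 6, 4, 3] sum 29 len 7
[1, 9, 4, 6, 4, 3, 1] sum 28 len 7
[4, 6, 4, 3, 1, 3] sum 21 len 6
[4, 6, 4, 3, 1, 3, 6] sum 27 len 7
[6, 4, 3, 1, 3, 6, 5] sum 28 len 7
[4, 3, 1, 3, 6, 5, 4] sum 26 len 7
[4, 3, 1, 3, 6, 5, 4, 0] sum 26 len 8
[3, 1, 3, 6, 5, 4, 0, 7] sum 29 len 8
[1, 3, 6, 5, 4, 0, 7, 1] sum 27 len 8
Longest length seen: 8.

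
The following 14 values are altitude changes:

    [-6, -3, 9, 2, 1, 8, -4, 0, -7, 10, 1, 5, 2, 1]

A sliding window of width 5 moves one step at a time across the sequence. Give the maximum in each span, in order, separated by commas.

9, 9, 9, 8, 8, 10, 10, 10, 10, 10

[-6, -3, 9, 2, 1] → max 9
[-3, 9, 2, 1, 8] → max 9
[9, 2, 1, 8, -4] → max 9
[2, 1, 8, -4, 0] → max 8
[1, 8, -4, 0, -7] → max 8
[8, -4, 0, -7, 10] → max 10
[-4, 0, -7, 10, 1] → max 10
[0, -7, 10, 1, 5] → max 10
[-7, 10, 1, 5, 2] → max 10
[10, 1, 5, 2, 1] → max 10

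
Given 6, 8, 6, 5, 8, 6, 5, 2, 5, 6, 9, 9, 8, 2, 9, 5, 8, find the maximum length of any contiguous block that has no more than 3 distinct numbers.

7

Extend right; when distinct count exceeds 3, shrink from the left:
add 6: window [6] (1 distinct), len 1
add 8: window [6, 8] (2 distinct), len 2
add 6: window [6, 8, 6] (2 distinct), len 3
add 5: window [6, 8, 6, 5] (3 distinct), len 4
add 8: window [6, 8, 6, 5, 8] (3 distinct), len 5
add 6: window [6, 8, 6, 5, 8, 6] (3 distinct), len 6
add 5: window [6, 8, 6, 5, 8, 6, 5] (3 distinct), len 7
add 2: window [6, 5, 2] (3 distinct), len 3
add 5: window [6, 5, 2, 5] (3 distinct), len 4
add 6: window [6, 5, 2, 5, 6] (3 distinct), len 5
add 9: window [5, 6, 9] (3 distinct), len 3
add 9: window [5, 6, 9, 9] (3 distinct), len 4
add 8: window [6, 9, 9, 8] (3 distinct), len 4
add 2: window [9, 9, 8, 2] (3 distinct), len 4
add 9: window [9, 9, 8, 2, 9] (3 distinct), len 5
add 5: window [2, 9, 5] (3 distinct), len 3
add 8: window [9, 5, 8] (3 distinct), len 3
Longest length with ≤3 distinct: 7.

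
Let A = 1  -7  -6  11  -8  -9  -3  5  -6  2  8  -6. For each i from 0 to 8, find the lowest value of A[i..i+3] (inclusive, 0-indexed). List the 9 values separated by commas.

-7, -8, -9, -9, -9, -9, -6, -6, -6

Sliding a size-4 window across the 12 values:
1 -7 -6 11 → min -7
-7 -6 11 -8 → min -8
-6 11 -8 -9 → min -9
11 -8 -9 -3 → min -9
-8 -9 -3 5 → min -9
-9 -3 5 -6 → min -9
-3 5 -6 2 → min -6
5 -6 2 8 → min -6
-6 2 8 -6 → min -6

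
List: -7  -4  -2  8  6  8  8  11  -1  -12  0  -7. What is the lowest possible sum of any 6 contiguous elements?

-7 -4 -2 8 6 8 → sum 9
-4 -2 8 6 8 8 → sum 24
-2 8 6 8 8 11 → sum 39
8 6 8 8 11 -1 → sum 40
6 8 8 11 -1 -12 → sum 20
8 8 11 -1 -12 0 → sum 14
8 11 -1 -12 0 -7 → sum -1
Lowest of these is -1.

-1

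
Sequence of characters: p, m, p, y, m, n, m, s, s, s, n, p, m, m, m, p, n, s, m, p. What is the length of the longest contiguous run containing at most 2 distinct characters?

5

Extend right; when distinct count exceeds 2, shrink from the left:
[p] 1 distinct, len 1
[p, m] 2 distinct, len 2
[p, m, p] 2 distinct, len 3
[p, y] 2 distinct, len 2
[y, m] 2 distinct, len 2
[m, n] 2 distinct, len 2
[m, n, m] 2 distinct, len 3
[m, s] 2 distinct, len 2
[m, s, s] 2 distinct, len 3
[m, s, s, s] 2 distinct, len 4
[s, s, s, n] 2 distinct, len 4
[n, p] 2 distinct, len 2
[p, m] 2 distinct, len 2
[p, m, m] 2 distinct, len 3
[p, m, m, m] 2 distinct, len 4
[p, m, m, m, p] 2 distinct, len 5
[p, n] 2 distinct, len 2
[n, s] 2 distinct, len 2
[s, m] 2 distinct, len 2
[m, p] 2 distinct, len 2
Longest length with ≤2 distinct: 5.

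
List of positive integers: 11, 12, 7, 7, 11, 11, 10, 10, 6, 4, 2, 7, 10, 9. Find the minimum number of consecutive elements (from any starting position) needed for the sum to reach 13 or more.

add 11: running sum 11 < 13
add 12: shortest ending here [11, 12] sum 23, len 2
add 7: shortest ending here [12, 7] sum 19, len 2
add 7: shortest ending here [7, 7] sum 14, len 2
add 11: shortest ending here [7, 11] sum 18, len 2
add 11: shortest ending here [11, 11] sum 22, len 2
add 10: shortest ending here [11, 10] sum 21, len 2
add 10: shortest ending here [10, 10] sum 20, len 2
add 6: shortest ending here [10, 6] sum 16, len 2
add 4: shortest ending here [10, 6, 4] sum 20, len 3
add 2: shortest ending here [10, 6, 4, 2] sum 22, len 4
add 7: shortest ending here [4, 2, 7] sum 13, len 3
add 10: shortest ending here [7, 10] sum 17, len 2
add 9: shortest ending here [10, 9] sum 19, len 2
Shortest qualifying length: 2.

2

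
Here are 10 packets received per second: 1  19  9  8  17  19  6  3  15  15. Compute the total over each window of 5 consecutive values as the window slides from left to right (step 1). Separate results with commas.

54, 72, 59, 53, 60, 58

[1, 19, 9, 8, 17] → sum 54
[19, 9, 8, 17, 19] → sum 72
[9, 8, 17, 19, 6] → sum 59
[8, 17, 19, 6, 3] → sum 53
[17, 19, 6, 3, 15] → sum 60
[19, 6, 3, 15, 15] → sum 58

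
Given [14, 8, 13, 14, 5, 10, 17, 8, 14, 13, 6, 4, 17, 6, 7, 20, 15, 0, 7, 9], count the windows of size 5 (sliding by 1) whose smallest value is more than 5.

3

14 8 13 14 5 → min 5
8 13 14 5 10 → min 5
13 14 5 10 17 → min 5
14 5 10 17 8 → min 5
5 10 17 8 14 → min 5
10 17 8 14 13 → min 8  > 5 ✓
17 8 14 13 6 → min 6  > 5 ✓
8 14 13 6 4 → min 4
14 13 6 4 17 → min 4
13 6 4 17 6 → min 4
6 4 17 6 7 → min 4
4 17 6 7 20 → min 4
17 6 7 20 15 → min 6  > 5 ✓
6 7 20 15 0 → min 0
7 20 15 0 7 → min 0
20 15 0 7 9 → min 0
3 windows satisfy the condition.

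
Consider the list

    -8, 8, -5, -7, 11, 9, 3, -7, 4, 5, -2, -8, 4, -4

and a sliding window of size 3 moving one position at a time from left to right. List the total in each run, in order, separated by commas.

(-8, 8, -5) → sum -5
(8, -5, -7) → sum -4
(-5, -7, 11) → sum -1
(-7, 11, 9) → sum 13
(11, 9, 3) → sum 23
(9, 3, -7) → sum 5
(3, -7, 4) → sum 0
(-7, 4, 5) → sum 2
(4, 5, -2) → sum 7
(5, -2, -8) → sum -5
(-2, -8, 4) → sum -6
(-8, 4, -4) → sum -8

-5, -4, -1, 13, 23, 5, 0, 2, 7, -5, -6, -8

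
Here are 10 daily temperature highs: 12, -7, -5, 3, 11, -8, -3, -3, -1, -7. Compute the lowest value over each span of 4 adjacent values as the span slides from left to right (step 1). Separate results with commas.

Sliding a size-4 window across the 10 values:
[12, -7, -5, 3] → min -7
[-7, -5, 3, 11] → min -7
[-5, 3, 11, -8] → min -8
[3, 11, -8, -3] → min -8
[11, -8, -3, -3] → min -8
[-8, -3, -3, -1] → min -8
[-3, -3, -1, -7] → min -7

-7, -7, -8, -8, -8, -8, -7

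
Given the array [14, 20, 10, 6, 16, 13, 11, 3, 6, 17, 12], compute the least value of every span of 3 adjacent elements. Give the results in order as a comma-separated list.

10, 6, 6, 6, 11, 3, 3, 3, 6

(14, 20, 10) → min 10
(20, 10, 6) → min 6
(10, 6, 16) → min 6
(6, 16, 13) → min 6
(16, 13, 11) → min 11
(13, 11, 3) → min 3
(11, 3, 6) → min 3
(3, 6, 17) → min 3
(6, 17, 12) → min 6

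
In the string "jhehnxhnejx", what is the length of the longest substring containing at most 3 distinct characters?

5

add j: window [j] (1 distinct), len 1
add h: window [j, h] (2 distinct), len 2
add e: window [j, h, e] (3 distinct), len 3
add h: window [j, h, e, h] (3 distinct), len 4
add n: window [h, e, h, n] (3 distinct), len 4
add x: window [h, n, x] (3 distinct), len 3
add h: window [h, n, x, h] (3 distinct), len 4
add n: window [h, n, x, h, n] (3 distinct), len 5
add e: window [h, n, e] (3 distinct), len 3
add j: window [n, e, j] (3 distinct), len 3
add x: window [e, j, x] (3 distinct), len 3
Longest length with ≤3 distinct: 5.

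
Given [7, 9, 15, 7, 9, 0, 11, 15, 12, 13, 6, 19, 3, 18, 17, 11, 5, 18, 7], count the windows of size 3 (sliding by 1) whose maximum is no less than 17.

(7, 9, 15) → max 15
(9, 15, 7) → max 15
(15, 7, 9) → max 15
(7, 9, 0) → max 9
(9, 0, 11) → max 11
(0, 11, 15) → max 15
(11, 15, 12) → max 15
(15, 12, 13) → max 15
(12, 13, 6) → max 13
(13, 6, 19) → max 19  ≥ 17 ✓
(6, 19, 3) → max 19  ≥ 17 ✓
(19, 3, 18) → max 19  ≥ 17 ✓
(3, 18, 17) → max 18  ≥ 17 ✓
(18, 17, 11) → max 18  ≥ 17 ✓
(17, 11, 5) → max 17  ≥ 17 ✓
(11, 5, 18) → max 18  ≥ 17 ✓
(5, 18, 7) → max 18  ≥ 17 ✓
8 windows satisfy the condition.

8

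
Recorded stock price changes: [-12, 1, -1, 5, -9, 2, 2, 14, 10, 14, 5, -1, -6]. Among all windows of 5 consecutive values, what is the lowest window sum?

-16

(-12, 1, -1, 5, -9) → sum -16
(1, -1, 5, -9, 2) → sum -2
(-1, 5, -9, 2, 2) → sum -1
(5, -9, 2, 2, 14) → sum 14
(-9, 2, 2, 14, 10) → sum 19
(2, 2, 14, 10, 14) → sum 42
(2, 14, 10, 14, 5) → sum 45
(14, 10, 14, 5, -1) → sum 42
(10, 14, 5, -1, -6) → sum 22
Lowest of these is -16.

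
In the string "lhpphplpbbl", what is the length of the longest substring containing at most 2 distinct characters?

5

[l] 1 distinct, len 1
[l, h] 2 distinct, len 2
[h, p] 2 distinct, len 2
[h, p, p] 2 distinct, len 3
[h, p, p, h] 2 distinct, len 4
[h, p, p, h, p] 2 distinct, len 5
[p, l] 2 distinct, len 2
[p, l, p] 2 distinct, len 3
[p, b] 2 distinct, len 2
[p, b, b] 2 distinct, len 3
[b, b, l] 2 distinct, len 3
Longest length with ≤2 distinct: 5.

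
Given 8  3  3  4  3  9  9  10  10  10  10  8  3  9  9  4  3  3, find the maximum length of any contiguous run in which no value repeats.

4

add 8: [8] len 1
add 3: [8, 3] len 2
add 3 (repeat 3, move left end past it): [3] len 1
add 4: [3, 4] len 2
add 3 (repeat 3, move left end past it): [4, 3] len 2
add 9: [4, 3, 9] len 3
add 9 (repeat 9, move left end past it): [9] len 1
add 10: [9, 10] len 2
add 10 (repeat 10, move left end past it): [10] len 1
add 10 (repeat 10, move left end past it): [10] len 1
add 10 (repeat 10, move left end past it): [10] len 1
add 8: [10, 8] len 2
add 3: [10, 8, 3] len 3
add 9: [10, 8, 3, 9] len 4
add 9 (repeat 9, move left end past it): [9] len 1
add 4: [9, 4] len 2
add 3: [9, 4, 3] len 3
add 3 (repeat 3, move left end past it): [3] len 1
Longest all-distinct length: 4.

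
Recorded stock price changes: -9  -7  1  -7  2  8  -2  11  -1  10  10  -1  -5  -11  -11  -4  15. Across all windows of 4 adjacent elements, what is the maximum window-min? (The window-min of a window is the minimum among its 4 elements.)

-1

(-9, -7, 1, -7) → min -9
(-7, 1, -7, 2) → min -7
(1, -7, 2, 8) → min -7
(-7, 2, 8, -2) → min -7
(2, 8, -2, 11) → min -2
(8, -2, 11, -1) → min -2
(-2, 11, -1, 10) → min -2
(11, -1, 10, 10) → min -1
(-1, 10, 10, -1) → min -1
(10, 10, -1, -5) → min -5
(10, -1, -5, -11) → min -11
(-1, -5, -11, -11) → min -11
(-5, -11, -11, -4) → min -11
(-11, -11, -4, 15) → min -11
Maximum of these is -1.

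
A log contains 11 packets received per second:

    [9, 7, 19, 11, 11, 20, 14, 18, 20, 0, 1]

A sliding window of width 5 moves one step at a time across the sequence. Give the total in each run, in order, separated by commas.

57, 68, 75, 74, 83, 72, 53

Sliding a size-5 window across the 11 values:
[9, 7, 19, 11, 11] → sum 57
[7, 19, 11, 11, 20] → sum 68
[19, 11, 11, 20, 14] → sum 75
[11, 11, 20, 14, 18] → sum 74
[11, 20, 14, 18, 20] → sum 83
[20, 14, 18, 20, 0] → sum 72
[14, 18, 20, 0, 1] → sum 53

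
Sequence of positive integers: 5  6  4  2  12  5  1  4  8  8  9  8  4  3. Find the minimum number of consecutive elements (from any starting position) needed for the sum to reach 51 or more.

8

Extend right; whenever the sum reaches 51, record the length and shrink from the left:
add 5: running sum 5 < 51
add 6: running sum 11 < 51
add 4: running sum 15 < 51
add 2: running sum 17 < 51
add 12: running sum 29 < 51
add 5: running sum 34 < 51
add 1: running sum 35 < 51
add 4: running sum 39 < 51
add 8: running sum 47 < 51
add 8: shortest ending here [5, 6, 4, 2, 12, 5, 1, 4, 8, 8] sum 55, len 10
add 9: shortest ending here [4, 2, 12, 5, 1, 4, 8, 8, 9] sum 53, len 9
add 8: shortest ending here [12, 5, 1, 4, 8, 8, 9, 8] sum 55, len 8
add 4: shortest ending here [12, 5, 1, 4, 8, 8, 9, 8, 4] sum 59, len 9
add 3: shortest ending here [12, 5, 1, 4, 8, 8, 9, 8, 4, 3] sum 62, len 10
Shortest qualifying length: 8.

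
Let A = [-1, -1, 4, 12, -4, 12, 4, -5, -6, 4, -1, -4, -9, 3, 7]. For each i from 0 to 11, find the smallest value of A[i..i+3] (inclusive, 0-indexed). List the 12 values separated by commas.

-1, -4, -4, -4, -5, -6, -6, -6, -6, -9, -9, -9

Sliding a size-4 window across the 15 values:
-1 -1 4 12 → min -1
-1 4 12 -4 → min -4
4 12 -4 12 → min -4
12 -4 12 4 → min -4
-4 12 4 -5 → min -5
12 4 -5 -6 → min -6
4 -5 -6 4 → min -6
-5 -6 4 -1 → min -6
-6 4 -1 -4 → min -6
4 -1 -4 -9 → min -9
-1 -4 -9 3 → min -9
-4 -9 3 7 → min -9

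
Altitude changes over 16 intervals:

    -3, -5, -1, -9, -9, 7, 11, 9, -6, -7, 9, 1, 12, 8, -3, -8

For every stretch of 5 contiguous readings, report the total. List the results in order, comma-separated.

-27, -17, -1, 9, 12, 14, 16, 6, 9, 23, 27, 10

-3 -5 -1 -9 -9 → sum -27
-5 -1 -9 -9 7 → sum -17
-1 -9 -9 7 11 → sum -1
-9 -9 7 11 9 → sum 9
-9 7 11 9 -6 → sum 12
7 11 9 -6 -7 → sum 14
11 9 -6 -7 9 → sum 16
9 -6 -7 9 1 → sum 6
-6 -7 9 1 12 → sum 9
-7 9 1 12 8 → sum 23
9 1 12 8 -3 → sum 27
1 12 8 -3 -8 → sum 10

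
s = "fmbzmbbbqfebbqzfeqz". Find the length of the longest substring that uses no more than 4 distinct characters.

9

[f] 1 distinct, len 1
[f, m] 2 distinct, len 2
[f, m, b] 3 distinct, len 3
[f, m, b, z] 4 distinct, len 4
[f, m, b, z, m] 4 distinct, len 5
[f, m, b, z, m, b] 4 distinct, len 6
[f, m, b, z, m, b, b] 4 distinct, len 7
[f, m, b, z, m, b, b, b] 4 distinct, len 8
[m, b, z, m, b, b, b, q] 4 distinct, len 8
[m, b, b, b, q, f] 4 distinct, len 6
[b, b, b, q, f, e] 4 distinct, len 6
[b, b, b, q, f, e, b] 4 distinct, len 7
[b, b, b, q, f, e, b, b] 4 distinct, len 8
[b, b, b, q, f, e, b, b, q] 4 distinct, len 9
[e, b, b, q, z] 4 distinct, len 5
[b, b, q, z, f] 4 distinct, len 5
[q, z, f, e] 4 distinct, len 4
[q, z, f, e, q] 4 distinct, len 5
[q, z, f, e, q, z] 4 distinct, len 6
Longest length with ≤4 distinct: 9.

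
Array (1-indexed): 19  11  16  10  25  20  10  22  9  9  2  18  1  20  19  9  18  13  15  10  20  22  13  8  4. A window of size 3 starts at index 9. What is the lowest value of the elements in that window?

2

Elements at indices 9..11: 9, 9, 2
min(9, 9, 2) = 2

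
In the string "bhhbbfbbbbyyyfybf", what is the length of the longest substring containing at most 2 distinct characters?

[b] 1 distinct, len 1
[b, h] 2 distinct, len 2
[b, h, h] 2 distinct, len 3
[b, h, h, b] 2 distinct, len 4
[b, h, h, b, b] 2 distinct, len 5
[b, b, f] 2 distinct, len 3
[b, b, f, b] 2 distinct, len 4
[b, b, f, b, b] 2 distinct, len 5
[b, b, f, b, b, b] 2 distinct, len 6
[b, b, f, b, b, b, b] 2 distinct, len 7
[b, b, b, b, y] 2 distinct, len 5
[b, b, b, b, y, y] 2 distinct, len 6
[b, b, b, b, y, y, y] 2 distinct, len 7
[y, y, y, f] 2 distinct, len 4
[y, y, y, f, y] 2 distinct, len 5
[y, b] 2 distinct, len 2
[b, f] 2 distinct, len 2
Longest length with ≤2 distinct: 7.

7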